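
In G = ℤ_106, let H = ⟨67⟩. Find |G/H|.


|⟨67⟩| = n / gcd(67, 106) = 106 / 1 = 106
H is normal (ℤ_106 is abelian).
|G/H| = |G| / |H| = 106 / 106 = 1

|G/H| = 1


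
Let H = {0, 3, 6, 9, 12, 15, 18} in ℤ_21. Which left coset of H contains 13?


13 + H = {13 + h (mod 21) : h ∈ H}
13+0=13, 13+3=16, 13+6=19, 13+9=1, 13+12=4, 13+15=7, 13+18=10
13 + H = {1, 4, 7, 10, 13, 16, 19} = 1 + H

13 + H = {1, 4, 7, 10, 13, 16, 19}


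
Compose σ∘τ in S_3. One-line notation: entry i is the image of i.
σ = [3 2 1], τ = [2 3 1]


σ∘τ: apply τ first, then σ
1 →τ 2 →σ 2
2 →τ 3 →σ 1
3 →τ 1 →σ 3

σ∘τ = [2 1 3]


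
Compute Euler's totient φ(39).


Factor n: 39 = 3 × 13
φ(n) = n · ∏(1 - 1/p) over distinct primes p | n
φ(39) = 39 · (1 - 1/3) · (1 - 1/13) = 24

φ(39) = 24


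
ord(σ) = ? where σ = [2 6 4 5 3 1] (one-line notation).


Cycle decomposition: (1 2 6) (3 4 5)
Cycle lengths: 3, 3
Order = lcm(3, 3) = 3

ord(σ) = 3


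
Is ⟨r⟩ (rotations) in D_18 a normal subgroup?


H = ⟨r⟩ (rotations) in D_18
The rotation subgroup ⟨r⟩ has index 2 in D_18, so it is normal

Yes, normal subgroup


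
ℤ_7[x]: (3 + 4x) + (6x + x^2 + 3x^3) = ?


Add coefficients mod 7:
x^0: 3 + 0 = 3 (mod 7)
x^1: 4 + 6 = 3 (mod 7)
x^2: 0 + 1 = 1 (mod 7)
x^3: 0 + 3 = 3 (mod 7)
Result: 3 + 3x + x^2 + 3x^3

f + g = 3 + 3x + x^2 + 3x^3


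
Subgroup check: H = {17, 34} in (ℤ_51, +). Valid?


Subgroup test for H = {17, 34} in (ℤ_51, +):
(1) 0 ∈ H? No
(2) Closure: for all a,b ∈ H, (a+b) mod 51 ∈ H? No  [counterexample: 17 + 34 = 0 ∉ H]
(3) Inverses: for all a ∈ H, -a mod 51 ∈ H? Yes

No, H is not a subgroup of ℤ_51


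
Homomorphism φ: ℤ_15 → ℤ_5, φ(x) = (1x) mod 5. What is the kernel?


Kernel = preimage of identity
ker(φ) = {x ∈ ℤ_15 : 1x ≡ 0 (mod 5)}. Since 5 | 15, φ is well-defined. The kernel is the cyclic subgroup ⟨5⟩ of ℤ_15 (order 3), i.e. {0, 5, 10}

ker(φ) = {0, 5, 10}


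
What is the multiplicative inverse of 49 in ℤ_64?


Use the extended Euclidean algorithm to write 1 = 49·s + 64·t; then s mod 64 is the inverse.
Euclidean algorithm:
  49 = 0·64 + 49
  64 = 1·49 + 15
  49 = 3·15 + 4
  15 = 3·4 + 3
  4 = 1·3 + 1
  3 = 3·1 + 0
gcd(49,64) = 1
Back-substitution gives: 49·(17) + 64·(-13) = 1
So 49⁻¹ ≡ 17 ≡ 17 (mod 64)
Check: 49 × 17 = 833 ≡ 1 (mod 64) ✓

49⁻¹ ≡ 17 (mod 64)


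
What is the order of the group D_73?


|D_n| = 2n (n rotations and n reflections)
|D_73| = 2×73 = 146

|D_73| = 146


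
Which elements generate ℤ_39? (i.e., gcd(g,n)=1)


g generates ℤ_n iff gcd(g,n) = 1
Prime factors of 39: 3, 13
Generators are g ∈ {1,...,38} not divisible by any of these primes.
Generators: {1, 2, 4, 5, 7, 8, 10, 11, 14, 16, 17, 19, 20, 22, 23, 25, 28, 29, 31, 32, 34, 35, 37, 38}
Number of generators = φ(39) = 24

Generators of ℤ_39 = {1, 2, 4, 5, 7, 8, 10, 11, 14, 16, 17, 19, 20, 22, 23, 25, 28, 29, 31, 32, 34, 35, 37, 38}


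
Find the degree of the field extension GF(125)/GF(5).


GF(125) = GF(5^3), so the extension degree is 3

[GF(125)/GF(5)] = 3


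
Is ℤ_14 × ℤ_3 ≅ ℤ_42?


Comparing ℤ_14 × ℤ_3 and ℤ_42:
gcd(14,3) = 1, so ℤ_14 × ℤ_3 ≅ ℤ_42 (CRT)

Yes, ℤ_14 × ℤ_3 ≅ ℤ_42


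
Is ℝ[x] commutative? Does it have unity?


Polynomial ring over ℝ (an integral domain) is a commutative integral domain with unity 1
Commutative: Yes
Integral domain: Yes
Has unity: Yes

ℝ[x]: Commutative=Yes, Unity=Yes


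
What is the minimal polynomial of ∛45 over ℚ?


∛45 satisfies x³ - 45 = 0, irreducible over ℚ (no rational root; 45 is not a perfect cube)

Minimal polynomial: x³ - 45


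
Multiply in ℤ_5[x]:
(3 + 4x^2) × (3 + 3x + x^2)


Expand and collect like terms; reduce coefficients mod 5:
x^0: 3·3 = 9 ≡ 4 (mod 5)
x^1: 3·3 + 0·3 = 9 ≡ 4 (mod 5)
x^2: 3·1 + 0·3 + 4·3 = 15 ≡ 0 (mod 5)
x^3: 0·1 + 4·3 = 12 ≡ 2 (mod 5)
x^4: 4·1 = 4 ≡ 4 (mod 5)
Result: 4 + 4x + 2x^3 + 4x^4

f · g = 4 + 4x + 2x^3 + 4x^4


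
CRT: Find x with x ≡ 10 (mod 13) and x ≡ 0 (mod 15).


m₁ = 13, m₂ = 15, gcd = 1, so CRT applies. M = m₁·m₂ = 195
Let M₁ = M/m₁ = 15, M₂ = M/m₂ = 13
Find y₁ ≡ M₁⁻¹ (mod m₁): 15⁻¹ ≡ 7 (mod 13)
Find y₂ ≡ M₂⁻¹ (mod m₂): 13⁻¹ ≡ 7 (mod 15)
x = a₁·M₁·y₁ + a₂·M₂·y₂ = 10·15·7 + 0·13·7 = 1050
Reduce mod 195: x ≡ 75
Check: 75 mod 13 = 10 ✓, 75 mod 15 = 0 ✓

x ≡ 75 (mod 195)


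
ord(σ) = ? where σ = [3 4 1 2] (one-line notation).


Cycle decomposition: (1 3) (2 4)
Cycle lengths: 2, 2
Order = lcm(2, 2) = 2

ord(σ) = 2


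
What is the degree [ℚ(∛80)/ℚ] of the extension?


∛80 has minimal polynomial x³ - 80 (irreducible over ℚ since 80 is not a perfect cube)

[ℚ(∛80)/ℚ] = 3


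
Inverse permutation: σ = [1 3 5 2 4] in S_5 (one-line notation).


To find σ⁻¹, swap domain and range:
σ(1) = 1 → σ⁻¹(1) = 1
σ(2) = 3 → σ⁻¹(3) = 2
σ(3) = 5 → σ⁻¹(5) = 3
σ(4) = 2 → σ⁻¹(2) = 4
σ(5) = 4 → σ⁻¹(4) = 5

σ⁻¹ = [1 4 2 5 3]


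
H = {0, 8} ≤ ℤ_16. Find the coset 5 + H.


5 + H = {5 + h (mod 16) : h ∈ H}
5+0=5, 5+8=13

5 + H = {5, 13}


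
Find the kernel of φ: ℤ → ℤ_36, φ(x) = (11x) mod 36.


Kernel = preimage of identity
ker(φ) = {x ∈ ℤ : 11x ≡ 0 (mod 36)}. gcd(11,36) = 1, so 11x ≡ 0 (mod 36) ⟺ x ≡ 0 (mod 36/1 = 36). Hence ker(φ) = 36ℤ

ker(φ) = 36ℤ


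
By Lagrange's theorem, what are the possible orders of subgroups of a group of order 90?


Lagrange's theorem: |H| divides |G|
|G| = 90
Divisors of 90: 1, 2, 3, 5, 6, 9, 10, 15, 18, 30, 45, 90

Possible subgroup orders: {1, 2, 3, 5, 6, 9, 10, 15, 18, 30, 45, 90}


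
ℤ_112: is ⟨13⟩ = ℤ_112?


g generates ℤ_n iff gcd(g, n) = 1
gcd(13, 112) = 1
Since gcd = 1, 13 is a generator.

Yes, 13 generates ℤ_112


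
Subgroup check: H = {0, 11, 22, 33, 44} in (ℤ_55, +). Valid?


Subgroup test for H = {0, 11, 22, 33, 44} in (ℤ_55, +):
(1) 0 ∈ H? Yes
(2) Closure: for all a,b ∈ H, (a+b) mod 55 ∈ H? Yes
(3) Inverses: for all a ∈ H, -a mod 55 ∈ H? Yes

Yes, H is a subgroup of ℤ_55


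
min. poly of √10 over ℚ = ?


√10 satisfies x² - 10 = 0, irreducible over ℚ since 10 is squarefree

Minimal polynomial: x² - 10


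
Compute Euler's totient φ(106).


Factor n: 106 = 2 × 53
φ(n) = n · ∏(1 - 1/p) over distinct primes p | n
φ(106) = 106 · (1 - 1/2) · (1 - 1/53) = 52

φ(106) = 52


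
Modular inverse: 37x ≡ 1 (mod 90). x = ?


Use the extended Euclidean algorithm to write 1 = 37·s + 90·t; then s mod 90 is the inverse.
Euclidean algorithm:
  37 = 0·90 + 37
  90 = 2·37 + 16
  37 = 2·16 + 5
  16 = 3·5 + 1
  5 = 5·1 + 0
gcd(37,90) = 1
Back-substitution gives: 37·(-17) + 90·(7) = 1
So 37⁻¹ ≡ -17 ≡ 73 (mod 90)
Check: 37 × 73 = 2701 ≡ 1 (mod 90) ✓

37⁻¹ ≡ 73 (mod 90)


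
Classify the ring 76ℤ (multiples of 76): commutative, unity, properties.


76ℤ is a commutative ring under +,× but has no multiplicative identity (1 ∉ 76ℤ); it has no zero divisors, but without unity it is not an integral domain
Commutative: Yes
Integral domain: No
Has unity: No

76ℤ (multiples of 76): Commutative=Yes, Unity=No


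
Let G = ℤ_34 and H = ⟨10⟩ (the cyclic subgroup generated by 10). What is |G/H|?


|⟨10⟩| = n / gcd(10, 34) = 34 / 2 = 17
H is normal (ℤ_34 is abelian).
|G/H| = |G| / |H| = 34 / 17 = 2

|G/H| = 2


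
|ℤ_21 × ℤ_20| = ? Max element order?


|ℤ_21 × ℤ_20| = 21 × 20 = 420
Max element order = lcm(21,20) = 420
Cyclic? Yes (gcd=1)

|ℤ_21×ℤ_20| = 420, max element order = 420


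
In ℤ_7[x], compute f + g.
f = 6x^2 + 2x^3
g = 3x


Add coefficients mod 7:
x^0: 0 + 0 = 0 (mod 7)
x^1: 0 + 3 = 3 (mod 7)
x^2: 6 + 0 = 6 (mod 7)
x^3: 2 + 0 = 2 (mod 7)
Result: 3x + 6x^2 + 2x^3

f + g = 3x + 6x^2 + 2x^3


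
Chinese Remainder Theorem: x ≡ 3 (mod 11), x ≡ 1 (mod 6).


m₁ = 11, m₂ = 6, gcd = 1, so CRT applies. M = m₁·m₂ = 66
Let M₁ = M/m₁ = 6, M₂ = M/m₂ = 11
Find y₁ ≡ M₁⁻¹ (mod m₁): 6⁻¹ ≡ 2 (mod 11)
Find y₂ ≡ M₂⁻¹ (mod m₂): 11⁻¹ ≡ 5 (mod 6)
x = a₁·M₁·y₁ + a₂·M₂·y₂ = 3·6·2 + 1·11·5 = 91
Reduce mod 66: x ≡ 25
Check: 25 mod 11 = 3 ✓, 25 mod 6 = 1 ✓

x ≡ 25 (mod 66)


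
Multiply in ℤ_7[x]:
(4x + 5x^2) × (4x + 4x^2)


Expand and collect like terms; reduce coefficients mod 7:
x^0: 0·0 = 0 ≡ 0 (mod 7)
x^1: 0·4 + 4·0 = 0 ≡ 0 (mod 7)
x^2: 0·4 + 4·4 + 5·0 = 16 ≡ 2 (mod 7)
x^3: 4·4 + 5·4 = 36 ≡ 1 (mod 7)
x^4: 5·4 = 20 ≡ 6 (mod 7)
Result: 2x^2 + x^3 + 6x^4

f · g = 2x^2 + x^3 + 6x^4


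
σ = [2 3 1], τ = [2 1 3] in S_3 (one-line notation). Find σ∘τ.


σ∘τ: apply τ first, then σ
1 →τ 2 →σ 3
2 →τ 1 →σ 2
3 →τ 3 →σ 1

σ∘τ = [3 2 1]


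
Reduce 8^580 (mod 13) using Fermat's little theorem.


Fermat's little theorem: if p is prime and gcd(a,p)=1, then a^(p-1) ≡ 1 (mod p)
p = 13 is prime, gcd(8,13) = 1
Reduce exponent: 580 mod 12 = 4
So 8^580 ≡ 8^4 (mod 13)
8^4 mod 13 = 1

8^580 ≡ 1 (mod 13)


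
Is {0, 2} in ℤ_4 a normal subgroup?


H = {0, 2} in ℤ_4
ℤ_4 is abelian; every subgroup of an abelian group is normal

Yes, normal subgroup


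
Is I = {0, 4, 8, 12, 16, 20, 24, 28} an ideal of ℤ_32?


Check ideal conditions for I = {0, 4, 8, 12, 16, 20, 24, 28} in ℤ_32:
(1) I is an additive subgroup? Yes
(2) For r ∈ ℤ_32 and a ∈ I: r·a ∈ I? Yes

Yes, I is an ideal of ℤ_32


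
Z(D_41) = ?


Z(G) = {g ∈ G | gx = xg for all x ∈ G}
For odd n, Z(D_n) = {e}: no nontrivial rotation commutes with all reflections

Z(D_41) = {e}


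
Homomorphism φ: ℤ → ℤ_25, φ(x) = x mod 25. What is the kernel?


Kernel = preimage of identity
ker(φ) = {x ∈ ℤ : x ≡ 0 (mod 25)} = 25ℤ = {0, ±25, ±50, ...}

ker(φ) = 25ℤ


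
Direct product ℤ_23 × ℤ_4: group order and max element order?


|ℤ_23 × ℤ_4| = 23 × 4 = 92
Max element order = lcm(23,4) = 92
Cyclic? Yes (gcd=1)

|ℤ_23×ℤ_4| = 92, max element order = 92


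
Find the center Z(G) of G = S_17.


Z(G) = {g ∈ G | gx = xg for all x ∈ G}
S_n is non-abelian for n ≥ 3; Z(S_17) is trivial

Z(S_17) = {e}


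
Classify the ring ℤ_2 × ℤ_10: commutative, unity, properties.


Direct product ring; commutative with unity (1,1); but (1,0)·(0,1) = (0,0) gives zero divisors, so not an integral domain
Commutative: Yes
Integral domain: No
Has unity: Yes

ℤ_2 × ℤ_10: Commutative=Yes, Unity=Yes


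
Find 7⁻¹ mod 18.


Use the extended Euclidean algorithm to write 1 = 7·s + 18·t; then s mod 18 is the inverse.
Euclidean algorithm:
  7 = 0·18 + 7
  18 = 2·7 + 4
  7 = 1·4 + 3
  4 = 1·3 + 1
  3 = 3·1 + 0
gcd(7,18) = 1
Back-substitution gives: 7·(-5) + 18·(2) = 1
So 7⁻¹ ≡ -5 ≡ 13 (mod 18)
Check: 7 × 13 = 91 ≡ 1 (mod 18) ✓

7⁻¹ ≡ 13 (mod 18)


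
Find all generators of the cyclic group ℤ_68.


g generates ℤ_n iff gcd(g,n) = 1
Prime factors of 68: 2, 17
Generators are g ∈ {1,...,67} not divisible by any of these primes.
Generators: {1, 3, 5, 7, 9, 11, 13, 15, 19, 21, 23, 25, 27, 29, 31, 33, 35, 37, 39, 41, 43, 45, 47, 49, 53, 55, 57, 59, 61, 63, 65, 67}
Number of generators = φ(68) = 32

Generators of ℤ_68 = {1, 3, 5, 7, 9, 11, 13, 15, 19, 21, 23, 25, 27, 29, 31, 33, 35, 37, 39, 41, 43, 45, 47, 49, 53, 55, 57, 59, 61, 63, 65, 67}


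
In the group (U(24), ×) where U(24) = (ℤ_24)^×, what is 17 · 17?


Operation: multiplication mod 24
17 · 17 = (a × b) mod 24 with a = 17, b = 17

17 · 17 = 1


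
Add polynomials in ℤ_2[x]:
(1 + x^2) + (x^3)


Add coefficients mod 2:
x^0: 1 + 0 = 1 (mod 2)
x^1: 0 + 0 = 0 (mod 2)
x^2: 1 + 0 = 1 (mod 2)
x^3: 0 + 1 = 1 (mod 2)
Result: 1 + x^2 + x^3

f + g = 1 + x^2 + x^3


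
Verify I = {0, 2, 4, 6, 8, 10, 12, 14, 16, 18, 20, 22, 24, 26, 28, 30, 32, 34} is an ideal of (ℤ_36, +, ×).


Check ideal conditions for I = {0, 2, 4, 6, 8, 10, 12, 14, 16, 18, 20, 22, 24, 26, 28, 30, 32, 34} in ℤ_36:
(1) I is an additive subgroup? Yes
(2) For r ∈ ℤ_36 and a ∈ I: r·a ∈ I? Yes

Yes, I is an ideal of ℤ_36


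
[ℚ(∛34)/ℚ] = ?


∛34 has minimal polynomial x³ - 34 (irreducible over ℚ since 34 is not a perfect cube)

[ℚ(∛34)/ℚ] = 3


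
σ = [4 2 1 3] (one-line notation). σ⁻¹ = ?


To find σ⁻¹, swap domain and range:
σ(1) = 4 → σ⁻¹(4) = 1
σ(2) = 2 → σ⁻¹(2) = 2
σ(3) = 1 → σ⁻¹(1) = 3
σ(4) = 3 → σ⁻¹(3) = 4

σ⁻¹ = [3 2 4 1]


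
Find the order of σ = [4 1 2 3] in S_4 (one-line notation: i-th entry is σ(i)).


Cycle decomposition: (1 4 3 2)
Cycle lengths: 4
Order = lcm(4) = 4

ord(σ) = 4


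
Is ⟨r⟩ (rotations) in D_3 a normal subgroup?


H = ⟨r⟩ (rotations) in D_3
The rotation subgroup ⟨r⟩ has index 2 in D_3, so it is normal

Yes, normal subgroup


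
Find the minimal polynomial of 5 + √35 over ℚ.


Let α = 5 + √35. Then α - 5 = √35, so (α - 5)² = 35, giving α² - 10α - 10 = 0. Degree 2 and α ∉ ℚ, so this is the minimal polynomial.

Minimal polynomial: x² - 10x - 10


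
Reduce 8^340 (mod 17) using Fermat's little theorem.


Fermat's little theorem: if p is prime and gcd(a,p)=1, then a^(p-1) ≡ 1 (mod p)
p = 17 is prime, gcd(8,17) = 1
Reduce exponent: 340 mod 16 = 4
So 8^340 ≡ 8^4 (mod 17)
8^4 mod 17 = 16

8^340 ≡ 16 (mod 17)


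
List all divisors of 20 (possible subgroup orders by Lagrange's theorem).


Lagrange's theorem: |H| divides |G|
|G| = 20
Divisors of 20: 1, 2, 4, 5, 10, 20

Possible subgroup orders: {1, 2, 4, 5, 10, 20}


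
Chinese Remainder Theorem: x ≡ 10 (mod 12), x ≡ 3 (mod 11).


m₁ = 12, m₂ = 11, gcd = 1, so CRT applies. M = m₁·m₂ = 132
Let M₁ = M/m₁ = 11, M₂ = M/m₂ = 12
Find y₁ ≡ M₁⁻¹ (mod m₁): 11⁻¹ ≡ 11 (mod 12)
Find y₂ ≡ M₂⁻¹ (mod m₂): 12⁻¹ ≡ 1 (mod 11)
x = a₁·M₁·y₁ + a₂·M₂·y₂ = 10·11·11 + 3·12·1 = 1246
Reduce mod 132: x ≡ 58
Check: 58 mod 12 = 10 ✓, 58 mod 11 = 3 ✓

x ≡ 58 (mod 132)


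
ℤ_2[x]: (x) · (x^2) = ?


Expand and collect like terms; reduce coefficients mod 2:
x^0: 0·0 = 0 ≡ 0 (mod 2)
x^1: 0·0 + 1·0 = 0 ≡ 0 (mod 2)
x^2: 0·1 + 1·0 = 0 ≡ 0 (mod 2)
x^3: 1·1 = 1 ≡ 1 (mod 2)
Result: x^3

f · g = x^3


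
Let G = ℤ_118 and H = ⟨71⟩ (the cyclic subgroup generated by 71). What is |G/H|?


|⟨71⟩| = n / gcd(71, 118) = 118 / 1 = 118
H is normal (ℤ_118 is abelian).
|G/H| = |G| / |H| = 118 / 118 = 1

|G/H| = 1


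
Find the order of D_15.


|D_n| = 2n (n rotations and n reflections)
|D_15| = 2×15 = 30

|D_15| = 30


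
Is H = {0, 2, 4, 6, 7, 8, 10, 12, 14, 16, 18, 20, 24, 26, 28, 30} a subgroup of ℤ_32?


Subgroup test for H = {0, 2, 4, 6, 7, 8, 10, 12, 14, 16, 18, 20, 24, 26, 28, 30} in (ℤ_32, +):
(1) 0 ∈ H? Yes
(2) Closure: for all a,b ∈ H, (a+b) mod 32 ∈ H? No  [counterexample: 2 + 7 = 9 ∉ H]
(3) Inverses: for all a ∈ H, -a mod 32 ∈ H? No

No, H is not a subgroup of ℤ_32


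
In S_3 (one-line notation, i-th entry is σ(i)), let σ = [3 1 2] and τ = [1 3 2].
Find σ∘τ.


σ∘τ: apply τ first, then σ
1 →τ 1 →σ 3
2 →τ 3 →σ 2
3 →τ 2 →σ 1

σ∘τ = [3 2 1]


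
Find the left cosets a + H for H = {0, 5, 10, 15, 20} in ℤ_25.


H = {0, 5, 10, 15, 20}, |H| = 5
Number of cosets = |G|/|H| = 25/5 = 5
0 + H = {0, 5, 10, 15, 20}
1 + H = {1, 6, 11, 16, 21}
2 + H = {2, 7, 12, 17, 22}
3 + H = {3, 8, 13, 18, 23}
4 + H = {4, 9, 14, 19, 24}

Cosets: 0+H={0,5,10,15,20}; 1+H={1,6,11,16,21}; 2+H={2,7,12,17,22}; 3+H={3,8,13,18,23}; 4+H={4,9,14,19,24}


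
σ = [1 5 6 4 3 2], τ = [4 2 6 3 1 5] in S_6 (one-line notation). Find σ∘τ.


σ∘τ: apply τ first, then σ
1 →τ 4 →σ 4
2 →τ 2 →σ 5
3 →τ 6 →σ 2
4 →τ 3 →σ 6
5 →τ 1 →σ 1
6 →τ 5 →σ 3

σ∘τ = [4 5 2 6 1 3]


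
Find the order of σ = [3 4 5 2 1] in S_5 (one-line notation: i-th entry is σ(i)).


Cycle decomposition: (1 3 5) (2 4)
Cycle lengths: 3, 2
Order = lcm(3, 2) = 6

ord(σ) = 6


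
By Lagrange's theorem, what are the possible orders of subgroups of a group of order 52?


Lagrange's theorem: |H| divides |G|
|G| = 52
Divisors of 52: 1, 2, 4, 13, 26, 52

Possible subgroup orders: {1, 2, 4, 13, 26, 52}


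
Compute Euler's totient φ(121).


Factor n: 121 = 11^2
φ(n) = n · ∏(1 - 1/p) over distinct primes p | n
φ(121) = 121 · (1 - 1/11) = 110

φ(121) = 110


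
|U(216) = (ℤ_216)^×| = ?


U(n) is the group of units mod n; |U(n)| = φ(n)
|U(216)| = φ(216) = 72

|U(216) = (ℤ_216)^×| = 72


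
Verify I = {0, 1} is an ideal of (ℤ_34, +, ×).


Check ideal conditions for I = {0, 1} in ℤ_34:
(1) I is an additive subgroup? No
(2) For r ∈ ℤ_34 and a ∈ I: r·a ∈ I? No  [counterexample: r=2, a=1, r·a mod 34 = 2 ∉ I]

No, I is not an ideal of ℤ_34


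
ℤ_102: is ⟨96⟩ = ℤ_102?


g generates ℤ_n iff gcd(g, n) = 1
gcd(96, 102) = 6
Since gcd = 6 ≠ 1, ⟨96⟩ has order 17 < 102, so 96 is not a generator.

No, 96 does not generate ℤ_102


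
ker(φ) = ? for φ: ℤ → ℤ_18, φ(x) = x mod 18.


Kernel = preimage of identity
ker(φ) = {x ∈ ℤ : x ≡ 0 (mod 18)} = 18ℤ = {0, ±18, ±36, ...}

ker(φ) = 18ℤ


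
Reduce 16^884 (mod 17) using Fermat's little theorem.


Fermat's little theorem: if p is prime and gcd(a,p)=1, then a^(p-1) ≡ 1 (mod p)
p = 17 is prime, gcd(16,17) = 1
Reduce exponent: 884 mod 16 = 4
So 16^884 ≡ 16^4 (mod 17)
16^4 mod 17 = 1

16^884 ≡ 1 (mod 17)


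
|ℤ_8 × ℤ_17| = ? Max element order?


|ℤ_8 × ℤ_17| = 8 × 17 = 136
Max element order = lcm(8,17) = 136
Cyclic? Yes (gcd=1)

|ℤ_8×ℤ_17| = 136, max element order = 136


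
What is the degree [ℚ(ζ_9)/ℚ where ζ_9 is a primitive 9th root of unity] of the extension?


[ℚ(ζ_n):ℚ] = deg Φ_n(x) = φ(n). Here φ(9) = 6

[ℚ(ζ_9)/ℚ where ζ_9 is a primitive 9th root of unity] = 6


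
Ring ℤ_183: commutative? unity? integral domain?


ℤ_183 is a commutative ring with unity 1; 183 = 3×61 is composite, so 3·61 ≡ 0 gives zero divisors (not an integral domain)
Commutative: Yes
Integral domain: No
Has unity: Yes

ℤ_183: Commutative=Yes, Unity=Yes


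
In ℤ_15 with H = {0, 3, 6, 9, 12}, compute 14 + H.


14 + H = {14 + h (mod 15) : h ∈ H}
14+0=14, 14+3=2, 14+6=5, 14+9=8, 14+12=11
14 + H = {2, 5, 8, 11, 14} = 2 + H

14 + H = {2, 5, 8, 11, 14}


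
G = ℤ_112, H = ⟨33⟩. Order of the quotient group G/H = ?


|⟨33⟩| = n / gcd(33, 112) = 112 / 1 = 112
H is normal (ℤ_112 is abelian).
|G/H| = |G| / |H| = 112 / 112 = 1

|G/H| = 1


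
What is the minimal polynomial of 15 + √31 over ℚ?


Let α = 15 + √31. Then α - 15 = √31, so (α - 15)² = 31, giving α² - 30α + 194 = 0. Degree 2 and α ∉ ℚ, so this is the minimal polynomial.

Minimal polynomial: x² - 30x + 194


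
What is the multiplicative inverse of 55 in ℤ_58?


Use the extended Euclidean algorithm to write 1 = 55·s + 58·t; then s mod 58 is the inverse.
Euclidean algorithm:
  55 = 0·58 + 55
  58 = 1·55 + 3
  55 = 18·3 + 1
  3 = 3·1 + 0
gcd(55,58) = 1
Back-substitution gives: 55·(19) + 58·(-18) = 1
So 55⁻¹ ≡ 19 ≡ 19 (mod 58)
Check: 55 × 19 = 1045 ≡ 1 (mod 58) ✓

55⁻¹ ≡ 19 (mod 58)


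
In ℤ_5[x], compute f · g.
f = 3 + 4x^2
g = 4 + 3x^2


Expand and collect like terms; reduce coefficients mod 5:
x^0: 3·4 = 12 ≡ 2 (mod 5)
x^1: 3·0 + 0·4 = 0 ≡ 0 (mod 5)
x^2: 3·3 + 0·0 + 4·4 = 25 ≡ 0 (mod 5)
x^3: 0·3 + 4·0 = 0 ≡ 0 (mod 5)
x^4: 4·3 = 12 ≡ 2 (mod 5)
Result: 2 + 2x^4

f · g = 2 + 2x^4


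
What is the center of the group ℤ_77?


Z(G) = {g ∈ G | gx = xg for all x ∈ G}
ℤ_77 is abelian, so Z(G) = G

Z(ℤ_77) = ℤ_77


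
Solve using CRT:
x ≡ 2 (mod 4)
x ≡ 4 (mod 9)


m₁ = 4, m₂ = 9, gcd = 1, so CRT applies. M = m₁·m₂ = 36
Let M₁ = M/m₁ = 9, M₂ = M/m₂ = 4
Find y₁ ≡ M₁⁻¹ (mod m₁): 9⁻¹ ≡ 1 (mod 4)
Find y₂ ≡ M₂⁻¹ (mod m₂): 4⁻¹ ≡ 7 (mod 9)
x = a₁·M₁·y₁ + a₂·M₂·y₂ = 2·9·1 + 4·4·7 = 130
Reduce mod 36: x ≡ 22
Check: 22 mod 4 = 2 ✓, 22 mod 9 = 4 ✓

x ≡ 22 (mod 36)


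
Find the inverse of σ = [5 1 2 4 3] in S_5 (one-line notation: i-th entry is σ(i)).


To find σ⁻¹, swap domain and range:
σ(1) = 5 → σ⁻¹(5) = 1
σ(2) = 1 → σ⁻¹(1) = 2
σ(3) = 2 → σ⁻¹(2) = 3
σ(4) = 4 → σ⁻¹(4) = 4
σ(5) = 3 → σ⁻¹(3) = 5

σ⁻¹ = [2 3 5 4 1]


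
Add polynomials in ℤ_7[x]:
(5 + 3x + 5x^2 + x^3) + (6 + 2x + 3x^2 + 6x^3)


Add coefficients mod 7:
x^0: 5 + 6 = 4 (mod 7)
x^1: 3 + 2 = 5 (mod 7)
x^2: 5 + 3 = 1 (mod 7)
x^3: 1 + 6 = 0 (mod 7)
Result: 4 + 5x + x^2

f + g = 4 + 5x + x^2


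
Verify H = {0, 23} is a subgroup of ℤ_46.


Subgroup test for H = {0, 23} in (ℤ_46, +):
(1) 0 ∈ H? Yes
(2) Closure: for all a,b ∈ H, (a+b) mod 46 ∈ H? Yes
(3) Inverses: for all a ∈ H, -a mod 46 ∈ H? Yes

Yes, H is a subgroup of ℤ_46


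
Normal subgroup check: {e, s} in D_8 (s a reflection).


H = {e, s} in D_8 (s a reflection)
r·s·r⁻¹ = sr⁻² ≠ s for n ≥ 3, so {e, s} is not closed under conjugation

No, not a normal subgroup


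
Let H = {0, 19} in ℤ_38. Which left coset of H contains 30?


30 + H = {30 + h (mod 38) : h ∈ H}
30+0=30, 30+19=11
30 + H = {11, 30} = 11 + H

30 + H = {11, 30}


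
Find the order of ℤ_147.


ℤ_n has n elements.

|ℤ_147| = 147


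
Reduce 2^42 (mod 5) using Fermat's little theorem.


Fermat's little theorem: if p is prime and gcd(a,p)=1, then a^(p-1) ≡ 1 (mod p)
p = 5 is prime, gcd(2,5) = 1
Reduce exponent: 42 mod 4 = 2
So 2^42 ≡ 2^2 (mod 5)
2^2 mod 5 = 4

2^42 ≡ 4 (mod 5)


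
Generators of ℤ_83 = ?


g generates ℤ_n iff gcd(g,n) = 1
Prime factors of 83: 83
Generators are g ∈ {1,...,82} not divisible by any of these primes.
Generators: {1, 2, 3, 4, 5, 6, 7, 8, 9, 10, 11, 12, 13, 14, 15, 16, 17, 18, 19, 20, 21, 22, 23, 24, 25, 26, 27, 28, 29, 30, 31, 32, 33, 34, 35, 36, 37, 38, 39, 40, 41, 42, 43, 44, 45, 46, 47, 48, 49, 50, 51, 52, 53, 54, 55, 56, 57, 58, 59, 60, 61, 62, 63, 64, 65, 66, 67, 68, 69, 70, 71, 72, 73, 74, 75, 76, 77, 78, 79, 80, 81, 82}
Number of generators = φ(83) = 82

Generators of ℤ_83 = {1, 2, 3, 4, 5, 6, 7, 8, 9, 10, 11, 12, 13, 14, 15, 16, 17, 18, 19, 20, 21, 22, 23, 24, 25, 26, 27, 28, 29, 30, 31, 32, 33, 34, 35, 36, 37, 38, 39, 40, 41, 42, 43, 44, 45, 46, 47, 48, 49, 50, 51, 52, 53, 54, 55, 56, 57, 58, 59, 60, 61, 62, 63, 64, 65, 66, 67, 68, 69, 70, 71, 72, 73, 74, 75, 76, 77, 78, 79, 80, 81, 82}


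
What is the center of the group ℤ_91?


Z(G) = {g ∈ G | gx = xg for all x ∈ G}
ℤ_91 is abelian, so Z(G) = G

Z(ℤ_91) = ℤ_91


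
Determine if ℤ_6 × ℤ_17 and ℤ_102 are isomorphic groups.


Comparing ℤ_6 × ℤ_17 and ℤ_102:
gcd(6,17) = 1, so ℤ_6 × ℤ_17 ≅ ℤ_102 (CRT)

Yes, ℤ_6 × ℤ_17 ≅ ℤ_102


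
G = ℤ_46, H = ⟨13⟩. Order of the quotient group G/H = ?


|⟨13⟩| = n / gcd(13, 46) = 46 / 1 = 46
H is normal (ℤ_46 is abelian).
|G/H| = |G| / |H| = 46 / 46 = 1

|G/H| = 1


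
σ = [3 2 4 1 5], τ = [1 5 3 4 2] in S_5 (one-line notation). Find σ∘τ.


σ∘τ: apply τ first, then σ
1 →τ 1 →σ 3
2 →τ 5 →σ 5
3 →τ 3 →σ 4
4 →τ 4 →σ 1
5 →τ 2 →σ 2

σ∘τ = [3 5 4 1 2]


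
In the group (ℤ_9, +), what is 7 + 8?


Operation: addition mod 9
7 + 8 = (a + b) mod 9 with a = 7, b = 8

7 + 8 = 6


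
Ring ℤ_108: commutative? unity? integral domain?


ℤ_108 is a commutative ring with unity 1; 108 = 2×54 is composite, so 2·54 ≡ 0 gives zero divisors (not an integral domain)
Commutative: Yes
Integral domain: No
Has unity: Yes

ℤ_108: Commutative=Yes, Unity=Yes


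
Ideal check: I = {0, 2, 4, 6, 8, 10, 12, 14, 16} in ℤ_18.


Check ideal conditions for I = {0, 2, 4, 6, 8, 10, 12, 14, 16} in ℤ_18:
(1) I is an additive subgroup? Yes
(2) For r ∈ ℤ_18 and a ∈ I: r·a ∈ I? Yes

Yes, I is an ideal of ℤ_18


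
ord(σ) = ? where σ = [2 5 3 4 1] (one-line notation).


Cycle decomposition: (1 2 5)
Cycle lengths: 3
Order = lcm(3) = 3

ord(σ) = 3


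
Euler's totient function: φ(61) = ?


Factor n: 61 = 61
φ(n) = n · ∏(1 - 1/p) over distinct primes p | n
φ(61) = 61 · (1 - 1/61) = 60

φ(61) = 60


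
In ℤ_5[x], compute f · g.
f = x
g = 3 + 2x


Expand and collect like terms; reduce coefficients mod 5:
x^0: 0·3 = 0 ≡ 0 (mod 5)
x^1: 0·2 + 1·3 = 3 ≡ 3 (mod 5)
x^2: 1·2 = 2 ≡ 2 (mod 5)
Result: 3x + 2x^2

f · g = 3x + 2x^2


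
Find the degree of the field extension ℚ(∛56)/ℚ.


∛56 has minimal polynomial x³ - 56 (irreducible over ℚ since 56 is not a perfect cube)

[ℚ(∛56)/ℚ] = 3


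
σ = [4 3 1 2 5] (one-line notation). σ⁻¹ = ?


To find σ⁻¹, swap domain and range:
σ(1) = 4 → σ⁻¹(4) = 1
σ(2) = 3 → σ⁻¹(3) = 2
σ(3) = 1 → σ⁻¹(1) = 3
σ(4) = 2 → σ⁻¹(2) = 4
σ(5) = 5 → σ⁻¹(5) = 5

σ⁻¹ = [3 4 2 1 5]


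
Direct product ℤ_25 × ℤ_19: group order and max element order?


|ℤ_25 × ℤ_19| = 25 × 19 = 475
Max element order = lcm(25,19) = 475
Cyclic? Yes (gcd=1)

|ℤ_25×ℤ_19| = 475, max element order = 475


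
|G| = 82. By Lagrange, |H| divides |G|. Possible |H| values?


Lagrange's theorem: |H| divides |G|
|G| = 82
Divisors of 82: 1, 2, 41, 82

Possible subgroup orders: {1, 2, 41, 82}


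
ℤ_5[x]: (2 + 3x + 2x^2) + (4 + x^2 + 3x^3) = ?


Add coefficients mod 5:
x^0: 2 + 4 = 1 (mod 5)
x^1: 3 + 0 = 3 (mod 5)
x^2: 2 + 1 = 3 (mod 5)
x^3: 0 + 3 = 3 (mod 5)
Result: 1 + 3x + 3x^2 + 3x^3

f + g = 1 + 3x + 3x^2 + 3x^3


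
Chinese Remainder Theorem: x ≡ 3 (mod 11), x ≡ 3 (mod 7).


m₁ = 11, m₂ = 7, gcd = 1, so CRT applies. M = m₁·m₂ = 77
Let M₁ = M/m₁ = 7, M₂ = M/m₂ = 11
Find y₁ ≡ M₁⁻¹ (mod m₁): 7⁻¹ ≡ 8 (mod 11)
Find y₂ ≡ M₂⁻¹ (mod m₂): 11⁻¹ ≡ 2 (mod 7)
x = a₁·M₁·y₁ + a₂·M₂·y₂ = 3·7·8 + 3·11·2 = 234
Reduce mod 77: x ≡ 3
Check: 3 mod 11 = 3 ✓, 3 mod 7 = 3 ✓

x ≡ 3 (mod 77)


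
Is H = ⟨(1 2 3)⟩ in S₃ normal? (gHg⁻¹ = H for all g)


H = ⟨(1 2 3)⟩ in S₃
⟨(1 2 3)⟩ has order 3 and index 2 in S₃; index-2 subgroups are normal

Yes, normal subgroup


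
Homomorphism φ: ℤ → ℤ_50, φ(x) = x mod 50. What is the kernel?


Kernel = preimage of identity
ker(φ) = {x ∈ ℤ : x ≡ 0 (mod 50)} = 50ℤ = {0, ±50, ±100, ...}

ker(φ) = 50ℤ


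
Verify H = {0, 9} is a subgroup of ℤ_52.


Subgroup test for H = {0, 9} in (ℤ_52, +):
(1) 0 ∈ H? Yes
(2) Closure: for all a,b ∈ H, (a+b) mod 52 ∈ H? No  [counterexample: 9 + 9 = 18 ∉ H]
(3) Inverses: for all a ∈ H, -a mod 52 ∈ H? No

No, H is not a subgroup of ℤ_52


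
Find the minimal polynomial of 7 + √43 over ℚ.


Let α = 7 + √43. Then α - 7 = √43, so (α - 7)² = 43, giving α² - 14α + 6 = 0. Degree 2 and α ∉ ℚ, so this is the minimal polynomial.

Minimal polynomial: x² - 14x + 6


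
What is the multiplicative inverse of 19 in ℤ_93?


Use the extended Euclidean algorithm to write 1 = 19·s + 93·t; then s mod 93 is the inverse.
Euclidean algorithm:
  19 = 0·93 + 19
  93 = 4·19 + 17
  19 = 1·17 + 2
  17 = 8·2 + 1
  2 = 2·1 + 0
gcd(19,93) = 1
Back-substitution gives: 19·(-44) + 93·(9) = 1
So 19⁻¹ ≡ -44 ≡ 49 (mod 93)
Check: 19 × 49 = 931 ≡ 1 (mod 93) ✓

19⁻¹ ≡ 49 (mod 93)


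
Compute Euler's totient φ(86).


Factor n: 86 = 2 × 43
φ(n) = n · ∏(1 - 1/p) over distinct primes p | n
φ(86) = 86 · (1 - 1/2) · (1 - 1/43) = 42

φ(86) = 42


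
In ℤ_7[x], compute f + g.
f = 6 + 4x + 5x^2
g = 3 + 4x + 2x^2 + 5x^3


Add coefficients mod 7:
x^0: 6 + 3 = 2 (mod 7)
x^1: 4 + 4 = 1 (mod 7)
x^2: 5 + 2 = 0 (mod 7)
x^3: 0 + 5 = 5 (mod 7)
Result: 2 + x + 5x^3

f + g = 2 + x + 5x^3


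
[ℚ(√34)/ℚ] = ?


√34 has minimal polynomial x² - 34 (irreducible over ℚ since 34 is squarefree)

[ℚ(√34)/ℚ] = 2


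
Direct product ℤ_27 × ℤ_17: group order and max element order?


|ℤ_27 × ℤ_17| = 27 × 17 = 459
Max element order = lcm(27,17) = 459
Cyclic? Yes (gcd=1)

|ℤ_27×ℤ_17| = 459, max element order = 459


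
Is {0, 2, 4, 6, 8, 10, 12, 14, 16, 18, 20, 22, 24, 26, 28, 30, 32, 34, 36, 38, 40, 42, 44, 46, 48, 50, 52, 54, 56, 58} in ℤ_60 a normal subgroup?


H = {0, 2, 4, 6, 8, 10, 12, 14, 16, 18, 20, 22, 24, 26, 28, 30, 32, 34, 36, 38, 40, 42, 44, 46, 48, 50, 52, 54, 56, 58} in ℤ_60
ℤ_60 is abelian; every subgroup of an abelian group is normal

Yes, normal subgroup


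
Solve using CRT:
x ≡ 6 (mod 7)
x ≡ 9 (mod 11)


m₁ = 7, m₂ = 11, gcd = 1, so CRT applies. M = m₁·m₂ = 77
Let M₁ = M/m₁ = 11, M₂ = M/m₂ = 7
Find y₁ ≡ M₁⁻¹ (mod m₁): 11⁻¹ ≡ 2 (mod 7)
Find y₂ ≡ M₂⁻¹ (mod m₂): 7⁻¹ ≡ 8 (mod 11)
x = a₁·M₁·y₁ + a₂·M₂·y₂ = 6·11·2 + 9·7·8 = 636
Reduce mod 77: x ≡ 20
Check: 20 mod 7 = 6 ✓, 20 mod 11 = 9 ✓

x ≡ 20 (mod 77)


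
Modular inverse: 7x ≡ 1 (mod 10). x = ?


Use the extended Euclidean algorithm to write 1 = 7·s + 10·t; then s mod 10 is the inverse.
Euclidean algorithm:
  7 = 0·10 + 7
  10 = 1·7 + 3
  7 = 2·3 + 1
  3 = 3·1 + 0
gcd(7,10) = 1
Back-substitution gives: 7·(3) + 10·(-2) = 1
So 7⁻¹ ≡ 3 ≡ 3 (mod 10)
Check: 7 × 3 = 21 ≡ 1 (mod 10) ✓

7⁻¹ ≡ 3 (mod 10)


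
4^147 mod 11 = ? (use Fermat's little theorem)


Fermat's little theorem: if p is prime and gcd(a,p)=1, then a^(p-1) ≡ 1 (mod p)
p = 11 is prime, gcd(4,11) = 1
Reduce exponent: 147 mod 10 = 7
So 4^147 ≡ 4^7 (mod 11)
4^7 mod 11 = 5

4^147 ≡ 5 (mod 11)


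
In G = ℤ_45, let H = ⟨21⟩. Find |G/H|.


|⟨21⟩| = n / gcd(21, 45) = 45 / 3 = 15
H is normal (ℤ_45 is abelian).
|G/H| = |G| / |H| = 45 / 15 = 3

|G/H| = 3


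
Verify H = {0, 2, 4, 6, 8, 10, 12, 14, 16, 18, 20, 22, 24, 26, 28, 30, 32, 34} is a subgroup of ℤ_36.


Subgroup test for H = {0, 2, 4, 6, 8, 10, 12, 14, 16, 18, 20, 22, 24, 26, 28, 30, 32, 34} in (ℤ_36, +):
(1) 0 ∈ H? Yes
(2) Closure: for all a,b ∈ H, (a+b) mod 36 ∈ H? Yes
(3) Inverses: for all a ∈ H, -a mod 36 ∈ H? Yes

Yes, H is a subgroup of ℤ_36


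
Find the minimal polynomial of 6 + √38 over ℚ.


Let α = 6 + √38. Then α - 6 = √38, so (α - 6)² = 38, giving α² - 12α - 2 = 0. Degree 2 and α ∉ ℚ, so this is the minimal polynomial.

Minimal polynomial: x² - 12x - 2


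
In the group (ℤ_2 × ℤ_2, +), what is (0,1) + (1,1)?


Operation: componentwise addition mod (2, 2)
(0,1) + (1,1) = ((a₁+b₁) mod 2, (a₂+b₂) mod 2) with a = (0,1), b = (1,1)

(0,1) + (1,1) = (1,0)


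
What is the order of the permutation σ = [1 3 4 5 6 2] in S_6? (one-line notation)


Cycle decomposition: (2 3 4 5 6)
Cycle lengths: 5
Order = lcm(5) = 5

ord(σ) = 5


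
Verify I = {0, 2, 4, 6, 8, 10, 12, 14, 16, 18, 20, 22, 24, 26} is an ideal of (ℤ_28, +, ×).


Check ideal conditions for I = {0, 2, 4, 6, 8, 10, 12, 14, 16, 18, 20, 22, 24, 26} in ℤ_28:
(1) I is an additive subgroup? Yes
(2) For r ∈ ℤ_28 and a ∈ I: r·a ∈ I? Yes

Yes, I is an ideal of ℤ_28


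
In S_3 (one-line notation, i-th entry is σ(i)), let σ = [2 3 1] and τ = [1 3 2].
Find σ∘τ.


σ∘τ: apply τ first, then σ
1 →τ 1 →σ 2
2 →τ 3 →σ 1
3 →τ 2 →σ 3

σ∘τ = [2 1 3]


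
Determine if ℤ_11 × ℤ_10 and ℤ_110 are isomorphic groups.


Comparing ℤ_11 × ℤ_10 and ℤ_110:
gcd(11,10) = 1, so ℤ_11 × ℤ_10 ≅ ℤ_110 (CRT)

Yes, ℤ_11 × ℤ_10 ≅ ℤ_110


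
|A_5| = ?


|A_n| = n!/2 (even permutations)
|A_5| = 5!/2 = 120/2 = 60

|A_5| = 60


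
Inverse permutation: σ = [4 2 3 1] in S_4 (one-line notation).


To find σ⁻¹, swap domain and range:
σ(1) = 4 → σ⁻¹(4) = 1
σ(2) = 2 → σ⁻¹(2) = 2
σ(3) = 3 → σ⁻¹(3) = 3
σ(4) = 1 → σ⁻¹(1) = 4

σ⁻¹ = [4 2 3 1]


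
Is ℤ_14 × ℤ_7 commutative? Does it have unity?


Direct product ring; commutative with unity (1,1); but (1,0)·(0,1) = (0,0) gives zero divisors, so not an integral domain
Commutative: Yes
Integral domain: No
Has unity: Yes

ℤ_14 × ℤ_7: Commutative=Yes, Unity=Yes


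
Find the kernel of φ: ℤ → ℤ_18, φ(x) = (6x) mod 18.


Kernel = preimage of identity
ker(φ) = {x ∈ ℤ : 6x ≡ 0 (mod 18)}. gcd(6,18) = 6, so 6x ≡ 0 (mod 18) ⟺ x ≡ 0 (mod 18/6 = 3). Hence ker(φ) = 3ℤ

ker(φ) = 3ℤ


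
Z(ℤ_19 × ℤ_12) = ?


Z(G) = {g ∈ G | gx = xg for all x ∈ G}
Direct product of abelian groups is abelian, so Z(G) = G

Z(ℤ_19 × ℤ_12) = ℤ_19 × ℤ_12


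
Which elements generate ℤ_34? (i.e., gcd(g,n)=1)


g generates ℤ_n iff gcd(g,n) = 1
Prime factors of 34: 2, 17
Generators are g ∈ {1,...,33} not divisible by any of these primes.
Generators: {1, 3, 5, 7, 9, 11, 13, 15, 19, 21, 23, 25, 27, 29, 31, 33}
Number of generators = φ(34) = 16

Generators of ℤ_34 = {1, 3, 5, 7, 9, 11, 13, 15, 19, 21, 23, 25, 27, 29, 31, 33}


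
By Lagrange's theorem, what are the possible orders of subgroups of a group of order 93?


Lagrange's theorem: |H| divides |G|
|G| = 93
Divisors of 93: 1, 3, 31, 93

Possible subgroup orders: {1, 3, 31, 93}


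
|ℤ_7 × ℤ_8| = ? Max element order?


|ℤ_7 × ℤ_8| = 7 × 8 = 56
Max element order = lcm(7,8) = 56
Cyclic? Yes (gcd=1)

|ℤ_7×ℤ_8| = 56, max element order = 56


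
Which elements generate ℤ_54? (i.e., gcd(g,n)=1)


g generates ℤ_n iff gcd(g,n) = 1
Prime factors of 54: 2, 3
Generators are g ∈ {1,...,53} not divisible by any of these primes.
Generators: {1, 5, 7, 11, 13, 17, 19, 23, 25, 29, 31, 35, 37, 41, 43, 47, 49, 53}
Number of generators = φ(54) = 18

Generators of ℤ_54 = {1, 5, 7, 11, 13, 17, 19, 23, 25, 29, 31, 35, 37, 41, 43, 47, 49, 53}


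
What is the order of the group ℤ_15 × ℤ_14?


|A × B| = |A| · |B|
|ℤ_15 × ℤ_14| = 15 × 14 = 210

|ℤ_15 × ℤ_14| = 210


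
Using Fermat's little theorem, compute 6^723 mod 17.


Fermat's little theorem: if p is prime and gcd(a,p)=1, then a^(p-1) ≡ 1 (mod p)
p = 17 is prime, gcd(6,17) = 1
Reduce exponent: 723 mod 16 = 3
So 6^723 ≡ 6^3 (mod 17)
6^3 mod 17 = 12

6^723 ≡ 12 (mod 17)


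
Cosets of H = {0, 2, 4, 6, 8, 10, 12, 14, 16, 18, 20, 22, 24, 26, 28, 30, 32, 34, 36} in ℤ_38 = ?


H = {0, 2, 4, 6, 8, 10, 12, 14, 16, 18, 20, 22, 24, 26, 28, 30, 32, 34, 36}, |H| = 19
Number of cosets = |G|/|H| = 38/19 = 2
0 + H = {0, 2, 4, 6, 8, 10, 12, 14, 16, 18, 20, 22, 24, 26, 28, 30, 32, 34, 36}
1 + H = {1, 3, 5, 7, 9, 11, 13, 15, 17, 19, 21, 23, 25, 27, 29, 31, 33, 35, 37}

Cosets: 0+H={0,2,4,6,8,10,12,14,16,18,20,22,24,26,28,30,32,34,36}; 1+H={1,3,5,7,9,11,13,15,17,19,21,23,25,27,29,31,33,35,37}


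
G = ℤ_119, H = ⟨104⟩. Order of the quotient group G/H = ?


|⟨104⟩| = n / gcd(104, 119) = 119 / 1 = 119
H is normal (ℤ_119 is abelian).
|G/H| = |G| / |H| = 119 / 119 = 1

|G/H| = 1


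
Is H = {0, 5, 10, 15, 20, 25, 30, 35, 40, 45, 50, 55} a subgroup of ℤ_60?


Subgroup test for H = {0, 5, 10, 15, 20, 25, 30, 35, 40, 45, 50, 55} in (ℤ_60, +):
(1) 0 ∈ H? Yes
(2) Closure: for all a,b ∈ H, (a+b) mod 60 ∈ H? Yes
(3) Inverses: for all a ∈ H, -a mod 60 ∈ H? Yes

Yes, H is a subgroup of ℤ_60


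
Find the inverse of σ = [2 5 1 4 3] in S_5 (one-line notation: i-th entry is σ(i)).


To find σ⁻¹, swap domain and range:
σ(1) = 2 → σ⁻¹(2) = 1
σ(2) = 5 → σ⁻¹(5) = 2
σ(3) = 1 → σ⁻¹(1) = 3
σ(4) = 4 → σ⁻¹(4) = 4
σ(5) = 3 → σ⁻¹(3) = 5

σ⁻¹ = [3 1 5 4 2]


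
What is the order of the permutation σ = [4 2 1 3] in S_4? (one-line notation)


Cycle decomposition: (1 4 3)
Cycle lengths: 3
Order = lcm(3) = 3

ord(σ) = 3


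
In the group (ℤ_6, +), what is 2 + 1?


Operation: addition mod 6
2 + 1 = (a + b) mod 6 with a = 2, b = 1

2 + 1 = 3


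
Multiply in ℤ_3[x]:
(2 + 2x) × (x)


Expand and collect like terms; reduce coefficients mod 3:
x^0: 2·0 = 0 ≡ 0 (mod 3)
x^1: 2·1 + 2·0 = 2 ≡ 2 (mod 3)
x^2: 2·1 = 2 ≡ 2 (mod 3)
Result: 2x + 2x^2

f · g = 2x + 2x^2


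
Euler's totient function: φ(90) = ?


Factor n: 90 = 2 × 3^2 × 5
φ(n) = n · ∏(1 - 1/p) over distinct primes p | n
φ(90) = 90 · (1 - 1/2) · (1 - 1/3) · (1 - 1/5) = 24

φ(90) = 24


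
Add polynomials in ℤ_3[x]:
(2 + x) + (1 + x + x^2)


Add coefficients mod 3:
x^0: 2 + 1 = 0 (mod 3)
x^1: 1 + 1 = 2 (mod 3)
x^2: 0 + 1 = 1 (mod 3)
Result: 2x + x^2

f + g = 2x + x^2


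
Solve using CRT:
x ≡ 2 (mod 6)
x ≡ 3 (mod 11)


m₁ = 6, m₂ = 11, gcd = 1, so CRT applies. M = m₁·m₂ = 66
Let M₁ = M/m₁ = 11, M₂ = M/m₂ = 6
Find y₁ ≡ M₁⁻¹ (mod m₁): 11⁻¹ ≡ 5 (mod 6)
Find y₂ ≡ M₂⁻¹ (mod m₂): 6⁻¹ ≡ 2 (mod 11)
x = a₁·M₁·y₁ + a₂·M₂·y₂ = 2·11·5 + 3·6·2 = 146
Reduce mod 66: x ≡ 14
Check: 14 mod 6 = 2 ✓, 14 mod 11 = 3 ✓

x ≡ 14 (mod 66)


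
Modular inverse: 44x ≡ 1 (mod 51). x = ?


Use the extended Euclidean algorithm to write 1 = 44·s + 51·t; then s mod 51 is the inverse.
Euclidean algorithm:
  44 = 0·51 + 44
  51 = 1·44 + 7
  44 = 6·7 + 2
  7 = 3·2 + 1
  2 = 2·1 + 0
gcd(44,51) = 1
Back-substitution gives: 44·(-22) + 51·(19) = 1
So 44⁻¹ ≡ -22 ≡ 29 (mod 51)
Check: 44 × 29 = 1276 ≡ 1 (mod 51) ✓

44⁻¹ ≡ 29 (mod 51)


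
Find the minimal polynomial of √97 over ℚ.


√97 satisfies x² - 97 = 0, irreducible over ℚ since 97 is squarefree

Minimal polynomial: x² - 97


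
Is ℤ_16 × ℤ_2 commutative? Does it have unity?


Direct product ring; commutative with unity (1,1); but (1,0)·(0,1) = (0,0) gives zero divisors, so not an integral domain
Commutative: Yes
Integral domain: No
Has unity: Yes

ℤ_16 × ℤ_2: Commutative=Yes, Unity=Yes


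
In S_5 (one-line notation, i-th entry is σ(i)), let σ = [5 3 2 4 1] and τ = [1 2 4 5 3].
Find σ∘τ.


σ∘τ: apply τ first, then σ
1 →τ 1 →σ 5
2 →τ 2 →σ 3
3 →τ 4 →σ 4
4 →τ 5 →σ 1
5 →τ 3 →σ 2

σ∘τ = [5 3 4 1 2]


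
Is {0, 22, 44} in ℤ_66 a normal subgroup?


H = {0, 22, 44} in ℤ_66
ℤ_66 is abelian; every subgroup of an abelian group is normal

Yes, normal subgroup


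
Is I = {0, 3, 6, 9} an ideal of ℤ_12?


Check ideal conditions for I = {0, 3, 6, 9} in ℤ_12:
(1) I is an additive subgroup? Yes
(2) For r ∈ ℤ_12 and a ∈ I: r·a ∈ I? Yes

Yes, I is an ideal of ℤ_12


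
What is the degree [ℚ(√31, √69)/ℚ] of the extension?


[ℚ(√31,√69):ℚ] = [ℚ(√31,√69):ℚ(√31)]·[ℚ(√31):ℚ] = 2·2 = 4

[ℚ(√31, √69)/ℚ] = 4


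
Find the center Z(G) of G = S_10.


Z(G) = {g ∈ G | gx = xg for all x ∈ G}
S_n is non-abelian for n ≥ 3; Z(S_10) is trivial

Z(S_10) = {e}


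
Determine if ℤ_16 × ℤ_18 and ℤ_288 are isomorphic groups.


Comparing ℤ_16 × ℤ_18 and ℤ_288:
gcd(16,18) = 2 ≠ 1. Max element order in ℤ_16×ℤ_18 is lcm(16,18) = 144 < 288, so it has no element of order 288

No, ℤ_16 × ℤ_18 ≇ ℤ_288


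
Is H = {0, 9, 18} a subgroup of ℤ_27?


Subgroup test for H = {0, 9, 18} in (ℤ_27, +):
(1) 0 ∈ H? Yes
(2) Closure: for all a,b ∈ H, (a+b) mod 27 ∈ H? Yes
(3) Inverses: for all a ∈ H, -a mod 27 ∈ H? Yes

Yes, H is a subgroup of ℤ_27
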